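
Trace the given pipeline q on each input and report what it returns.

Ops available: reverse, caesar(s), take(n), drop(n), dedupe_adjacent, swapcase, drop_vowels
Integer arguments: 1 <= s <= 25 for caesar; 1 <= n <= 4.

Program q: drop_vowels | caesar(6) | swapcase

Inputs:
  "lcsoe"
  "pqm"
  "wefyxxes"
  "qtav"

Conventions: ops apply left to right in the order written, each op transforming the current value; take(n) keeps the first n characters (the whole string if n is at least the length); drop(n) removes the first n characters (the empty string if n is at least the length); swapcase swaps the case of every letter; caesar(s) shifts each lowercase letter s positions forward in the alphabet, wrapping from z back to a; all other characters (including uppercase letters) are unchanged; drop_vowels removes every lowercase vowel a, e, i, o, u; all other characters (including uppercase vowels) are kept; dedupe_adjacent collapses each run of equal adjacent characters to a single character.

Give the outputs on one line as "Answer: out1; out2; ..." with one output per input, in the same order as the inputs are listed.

Execution, op by op:
  "lcsoe" -> "lcs" -> "riy" -> "RIY"
  "pqm" -> "pqm" -> "vws" -> "VWS"
  "wefyxxes" -> "wfyxxs" -> "cleddy" -> "CLEDDY"
  "qtav" -> "qtv" -> "wzb" -> "WZB"

"RIY"; "VWS"; "CLEDDY"; "WZB"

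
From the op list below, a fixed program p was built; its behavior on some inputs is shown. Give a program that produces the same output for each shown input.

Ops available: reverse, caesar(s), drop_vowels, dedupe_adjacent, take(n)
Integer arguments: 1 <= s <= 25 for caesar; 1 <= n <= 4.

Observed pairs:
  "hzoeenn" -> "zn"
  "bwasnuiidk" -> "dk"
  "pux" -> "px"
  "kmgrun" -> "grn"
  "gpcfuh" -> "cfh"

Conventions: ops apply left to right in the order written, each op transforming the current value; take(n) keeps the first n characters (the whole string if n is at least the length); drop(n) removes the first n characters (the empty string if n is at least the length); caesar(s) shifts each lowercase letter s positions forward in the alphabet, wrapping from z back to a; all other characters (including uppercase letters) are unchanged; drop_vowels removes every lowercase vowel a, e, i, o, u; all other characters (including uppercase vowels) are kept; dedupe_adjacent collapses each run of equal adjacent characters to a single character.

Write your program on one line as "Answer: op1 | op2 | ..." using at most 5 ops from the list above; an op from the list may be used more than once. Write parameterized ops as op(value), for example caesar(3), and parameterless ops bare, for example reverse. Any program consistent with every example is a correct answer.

dedupe_adjacent | reverse | take(4) | drop_vowels | reverse

Check, running the answer program on each example:
  "hzoeenn" -> "hzoen" -> "neozh" -> "neoz" -> "nz" -> "zn"
  "bwasnuiidk" -> "bwasnuidk" -> "kdiunsawb" -> "kdiu" -> "kd" -> "dk"
  "pux" -> "pux" -> "xup" -> "xup" -> "xp" -> "px"
  "kmgrun" -> "kmgrun" -> "nurgmk" -> "nurg" -> "nrg" -> "grn"
  "gpcfuh" -> "gpcfuh" -> "hufcpg" -> "hufc" -> "hfc" -> "cfh"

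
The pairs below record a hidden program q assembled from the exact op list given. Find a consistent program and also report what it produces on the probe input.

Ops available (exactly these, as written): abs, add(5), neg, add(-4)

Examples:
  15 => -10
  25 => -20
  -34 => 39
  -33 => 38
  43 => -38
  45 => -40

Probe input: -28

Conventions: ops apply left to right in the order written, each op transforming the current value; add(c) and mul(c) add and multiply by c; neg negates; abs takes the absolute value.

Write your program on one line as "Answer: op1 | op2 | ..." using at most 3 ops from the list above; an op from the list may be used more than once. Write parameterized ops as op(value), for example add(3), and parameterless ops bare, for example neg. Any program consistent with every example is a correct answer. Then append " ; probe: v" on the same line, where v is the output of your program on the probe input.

neg | add(5) ; probe: 33

Check, running the answer program on each example:
  15 -> -15 -> -10
  25 -> -25 -> -20
  -34 -> 34 -> 39
  -33 -> 33 -> 38
  43 -> -43 -> -38
  45 -> -45 -> -40
  probe: -28 -> 28 -> 33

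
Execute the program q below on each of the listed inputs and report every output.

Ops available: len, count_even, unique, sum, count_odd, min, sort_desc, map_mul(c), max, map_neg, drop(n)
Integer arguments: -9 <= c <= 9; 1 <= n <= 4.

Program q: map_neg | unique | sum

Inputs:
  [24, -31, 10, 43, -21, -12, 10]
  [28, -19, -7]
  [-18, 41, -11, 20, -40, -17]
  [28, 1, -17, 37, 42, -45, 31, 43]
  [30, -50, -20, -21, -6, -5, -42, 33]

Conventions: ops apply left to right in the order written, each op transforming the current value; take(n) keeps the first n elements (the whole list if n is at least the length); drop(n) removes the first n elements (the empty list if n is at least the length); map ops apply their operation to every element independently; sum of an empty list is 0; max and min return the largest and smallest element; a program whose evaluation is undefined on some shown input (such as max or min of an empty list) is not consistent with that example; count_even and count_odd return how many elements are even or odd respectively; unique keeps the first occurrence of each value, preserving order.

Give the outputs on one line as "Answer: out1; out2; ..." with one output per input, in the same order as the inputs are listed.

Execution, op by op:
  [24, -31, 10, 43, -21, -12, 10] -> [-24, 31, -10, -43, 21, 12, -10] -> [-24, 31, -10, -43, 21, 12] -> -13
  [28, -19, -7] -> [-28, 19, 7] -> [-28, 19, 7] -> -2
  [-18, 41, -11, 20, -40, -17] -> [18, -41, 11, -20, 40, 17] -> [18, -41, 11, -20, 40, 17] -> 25
  [28, 1, -17, 37, 42, -45, 31, 43] -> [-28, -1, 17, -37, -42, 45, -31, -43] -> [-28, -1, 17, -37, -42, 45, -31, -43] -> -120
  [30, -50, -20, -21, -6, -5, -42, 33] -> [-30, 50, 20, 21, 6, 5, 42, -33] -> [-30, 50, 20, 21, 6, 5, 42, -33] -> 81

-13; -2; 25; -120; 81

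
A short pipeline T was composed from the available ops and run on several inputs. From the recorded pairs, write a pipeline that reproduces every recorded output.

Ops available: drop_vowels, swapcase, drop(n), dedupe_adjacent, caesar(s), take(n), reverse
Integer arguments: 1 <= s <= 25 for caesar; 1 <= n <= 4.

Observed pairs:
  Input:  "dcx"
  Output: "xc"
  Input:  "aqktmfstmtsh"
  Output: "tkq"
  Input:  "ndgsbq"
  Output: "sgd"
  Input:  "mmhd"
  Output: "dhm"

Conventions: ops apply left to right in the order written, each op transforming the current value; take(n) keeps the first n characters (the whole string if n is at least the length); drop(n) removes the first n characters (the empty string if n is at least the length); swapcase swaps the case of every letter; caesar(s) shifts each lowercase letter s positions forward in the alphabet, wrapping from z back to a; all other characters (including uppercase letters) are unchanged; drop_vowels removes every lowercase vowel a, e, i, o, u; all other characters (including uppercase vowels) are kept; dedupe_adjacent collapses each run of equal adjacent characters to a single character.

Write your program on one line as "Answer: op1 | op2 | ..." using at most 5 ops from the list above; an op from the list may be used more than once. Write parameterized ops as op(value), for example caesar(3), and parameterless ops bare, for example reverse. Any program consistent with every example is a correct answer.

swapcase | take(4) | drop(1) | swapcase | reverse

Check, running the answer program on each example:
  "dcx" -> "DCX" -> "DCX" -> "CX" -> "cx" -> "xc"
  "aqktmfstmtsh" -> "AQKTMFSTMTSH" -> "AQKT" -> "QKT" -> "qkt" -> "tkq"
  "ndgsbq" -> "NDGSBQ" -> "NDGS" -> "DGS" -> "dgs" -> "sgd"
  "mmhd" -> "MMHD" -> "MMHD" -> "MHD" -> "mhd" -> "dhm"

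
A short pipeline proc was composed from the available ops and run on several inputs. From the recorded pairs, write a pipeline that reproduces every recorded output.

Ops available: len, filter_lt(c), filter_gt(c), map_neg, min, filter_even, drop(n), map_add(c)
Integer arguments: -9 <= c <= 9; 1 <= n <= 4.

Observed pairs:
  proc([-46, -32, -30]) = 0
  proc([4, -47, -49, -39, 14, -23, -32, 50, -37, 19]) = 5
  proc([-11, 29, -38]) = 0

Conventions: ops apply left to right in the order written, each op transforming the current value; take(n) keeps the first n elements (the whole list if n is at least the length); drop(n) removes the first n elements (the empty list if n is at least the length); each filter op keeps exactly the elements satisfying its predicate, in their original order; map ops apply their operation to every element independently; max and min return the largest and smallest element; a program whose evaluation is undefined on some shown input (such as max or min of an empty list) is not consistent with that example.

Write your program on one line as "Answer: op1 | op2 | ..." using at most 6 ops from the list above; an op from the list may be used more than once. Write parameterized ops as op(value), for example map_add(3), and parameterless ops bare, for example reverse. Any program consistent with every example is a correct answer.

drop(2) | map_add(-7) | drop(3) | map_neg | len

Check, running the answer program on each example:
  [-46, -32, -30] -> [-30] -> [-37] -> [] -> [] -> 0
  [4, -47, -49, -39, 14, -23, -32, 50, -37, 19] -> [-49, -39, 14, -23, -32, 50, -37, 19] -> [-56, -46, 7, -30, -39, 43, -44, 12] -> [-30, -39, 43, -44, 12] -> [30, 39, -43, 44, -12] -> 5
  [-11, 29, -38] -> [-38] -> [-45] -> [] -> [] -> 0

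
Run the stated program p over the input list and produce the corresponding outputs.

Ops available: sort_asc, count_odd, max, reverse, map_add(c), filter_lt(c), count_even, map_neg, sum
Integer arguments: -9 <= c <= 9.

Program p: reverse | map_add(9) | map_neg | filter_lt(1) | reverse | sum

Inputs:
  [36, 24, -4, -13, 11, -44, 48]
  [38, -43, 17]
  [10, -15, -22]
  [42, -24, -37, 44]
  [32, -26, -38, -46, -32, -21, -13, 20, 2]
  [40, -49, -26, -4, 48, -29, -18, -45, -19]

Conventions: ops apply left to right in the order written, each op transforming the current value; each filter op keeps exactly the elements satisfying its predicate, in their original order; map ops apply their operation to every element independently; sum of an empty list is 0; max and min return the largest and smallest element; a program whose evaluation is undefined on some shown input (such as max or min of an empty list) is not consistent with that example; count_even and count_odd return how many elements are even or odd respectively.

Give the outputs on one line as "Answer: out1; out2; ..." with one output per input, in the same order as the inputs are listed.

-160; -73; -19; -104; -81; -111

Execution, op by op:
  [36, 24, -4, -13, 11, -44, 48] -> [48, -44, 11, -13, -4, 24, 36] -> [57, -35, 20, -4, 5, 33, 45] -> [-57, 35, -20, 4, -5, -33, -45] -> [-57, -20, -5, -33, -45] -> [-45, -33, -5, -20, -57] -> -160
  [38, -43, 17] -> [17, -43, 38] -> [26, -34, 47] -> [-26, 34, -47] -> [-26, -47] -> [-47, -26] -> -73
  [10, -15, -22] -> [-22, -15, 10] -> [-13, -6, 19] -> [13, 6, -19] -> [-19] -> [-19] -> -19
  [42, -24, -37, 44] -> [44, -37, -24, 42] -> [53, -28, -15, 51] -> [-53, 28, 15, -51] -> [-53, -51] -> [-51, -53] -> -104
  [32, -26, -38, -46, -32, -21, -13, 20, 2] -> [2, 20, -13, -21, -32, -46, -38, -26, 32] -> [11, 29, -4, -12, -23, -37, -29, -17, 41] -> [-11, -29, 4, 12, 23, 37, 29, 17, -41] -> [-11, -29, -41] -> [-41, -29, -11] -> -81
  [40, -49, -26, -4, 48, -29, -18, -45, -19] -> [-19, -45, -18, -29, 48, -4, -26, -49, 40] -> [-10, -36, -9, -20, 57, 5, -17, -40, 49] -> [10, 36, 9, 20, -57, -5, 17, 40, -49] -> [-57, -5, -49] -> [-49, -5, -57] -> -111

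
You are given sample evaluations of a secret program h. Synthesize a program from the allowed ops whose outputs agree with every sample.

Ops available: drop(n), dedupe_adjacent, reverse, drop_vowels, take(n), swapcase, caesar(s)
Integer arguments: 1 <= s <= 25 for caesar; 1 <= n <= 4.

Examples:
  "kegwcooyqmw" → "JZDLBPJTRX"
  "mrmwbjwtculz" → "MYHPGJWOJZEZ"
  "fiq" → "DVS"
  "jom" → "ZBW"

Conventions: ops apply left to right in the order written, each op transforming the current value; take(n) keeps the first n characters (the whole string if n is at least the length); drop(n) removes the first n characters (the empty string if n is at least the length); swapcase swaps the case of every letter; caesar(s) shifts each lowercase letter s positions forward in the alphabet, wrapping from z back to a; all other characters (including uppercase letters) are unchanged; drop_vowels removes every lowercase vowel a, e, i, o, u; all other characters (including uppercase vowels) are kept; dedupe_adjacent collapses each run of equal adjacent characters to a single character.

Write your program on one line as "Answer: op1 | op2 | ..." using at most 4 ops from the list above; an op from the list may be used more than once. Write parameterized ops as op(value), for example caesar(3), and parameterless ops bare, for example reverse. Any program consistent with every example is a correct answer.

caesar(13) | dedupe_adjacent | swapcase | reverse

Check, running the answer program on each example:
  "kegwcooyqmw" -> "xrtjpbbldzj" -> "xrtjpbldzj" -> "XRTJPBLDZJ" -> "JZDLBPJTRX"
  "mrmwbjwtculz" -> "zezjowjgphym" -> "zezjowjgphym" -> "ZEZJOWJGPHYM" -> "MYHPGJWOJZEZ"
  "fiq" -> "svd" -> "svd" -> "SVD" -> "DVS"
  "jom" -> "wbz" -> "wbz" -> "WBZ" -> "ZBW"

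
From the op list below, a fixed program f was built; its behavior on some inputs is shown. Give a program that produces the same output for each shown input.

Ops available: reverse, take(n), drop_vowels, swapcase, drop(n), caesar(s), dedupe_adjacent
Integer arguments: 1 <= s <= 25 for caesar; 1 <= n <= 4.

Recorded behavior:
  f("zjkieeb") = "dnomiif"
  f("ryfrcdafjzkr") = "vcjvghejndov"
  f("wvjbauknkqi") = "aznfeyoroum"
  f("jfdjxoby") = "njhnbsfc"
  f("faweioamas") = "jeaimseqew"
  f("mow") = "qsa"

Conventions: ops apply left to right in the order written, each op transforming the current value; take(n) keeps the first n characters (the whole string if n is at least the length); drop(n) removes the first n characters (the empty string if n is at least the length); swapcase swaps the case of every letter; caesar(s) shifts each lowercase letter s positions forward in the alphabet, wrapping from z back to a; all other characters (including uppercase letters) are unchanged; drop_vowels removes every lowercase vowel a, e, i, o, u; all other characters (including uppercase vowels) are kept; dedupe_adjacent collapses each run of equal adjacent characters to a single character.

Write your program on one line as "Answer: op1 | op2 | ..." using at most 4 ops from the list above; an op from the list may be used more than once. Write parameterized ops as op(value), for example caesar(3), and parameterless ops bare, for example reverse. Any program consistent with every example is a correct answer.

reverse | caesar(4) | reverse

Check, running the answer program on each example:
  "zjkieeb" -> "beeikjz" -> "fiimond" -> "dnomiif"
  "ryfrcdafjzkr" -> "rkzjfadcrfyr" -> "vodnjehgvjcv" -> "vcjvghejndov"
  "wvjbauknkqi" -> "iqknkuabjvw" -> "muoroyefnza" -> "aznfeyoroum"
  "jfdjxoby" -> "yboxjdfj" -> "cfsbnhjn" -> "njhnbsfc"
  "faweioamas" -> "samaoiewaf" -> "weqesmiaej" -> "jeaimseqew"
  "mow" -> "wom" -> "asq" -> "qsa"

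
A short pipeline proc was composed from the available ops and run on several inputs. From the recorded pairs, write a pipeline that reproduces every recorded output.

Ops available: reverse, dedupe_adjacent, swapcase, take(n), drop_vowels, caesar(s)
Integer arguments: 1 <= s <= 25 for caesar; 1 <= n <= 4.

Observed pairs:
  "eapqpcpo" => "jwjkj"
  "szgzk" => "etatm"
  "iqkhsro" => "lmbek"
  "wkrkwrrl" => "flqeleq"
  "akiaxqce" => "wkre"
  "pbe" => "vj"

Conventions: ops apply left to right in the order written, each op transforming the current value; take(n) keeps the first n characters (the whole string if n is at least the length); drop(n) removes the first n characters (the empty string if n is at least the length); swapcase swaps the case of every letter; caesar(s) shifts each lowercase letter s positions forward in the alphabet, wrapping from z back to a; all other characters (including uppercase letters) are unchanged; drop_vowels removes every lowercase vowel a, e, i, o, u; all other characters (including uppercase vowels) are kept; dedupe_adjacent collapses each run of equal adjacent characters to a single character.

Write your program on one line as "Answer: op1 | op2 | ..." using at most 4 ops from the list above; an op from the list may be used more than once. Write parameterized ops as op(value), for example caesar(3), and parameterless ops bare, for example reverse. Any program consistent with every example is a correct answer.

drop_vowels | dedupe_adjacent | reverse | caesar(20)

Check, running the answer program on each example:
  "eapqpcpo" -> "pqpcp" -> "pqpcp" -> "pcpqp" -> "jwjkj"
  "szgzk" -> "szgzk" -> "szgzk" -> "kzgzs" -> "etatm"
  "iqkhsro" -> "qkhsr" -> "qkhsr" -> "rshkq" -> "lmbek"
  "wkrkwrrl" -> "wkrkwrrl" -> "wkrkwrl" -> "lrwkrkw" -> "flqeleq"
  "akiaxqce" -> "kxqc" -> "kxqc" -> "cqxk" -> "wkre"
  "pbe" -> "pb" -> "pb" -> "bp" -> "vj"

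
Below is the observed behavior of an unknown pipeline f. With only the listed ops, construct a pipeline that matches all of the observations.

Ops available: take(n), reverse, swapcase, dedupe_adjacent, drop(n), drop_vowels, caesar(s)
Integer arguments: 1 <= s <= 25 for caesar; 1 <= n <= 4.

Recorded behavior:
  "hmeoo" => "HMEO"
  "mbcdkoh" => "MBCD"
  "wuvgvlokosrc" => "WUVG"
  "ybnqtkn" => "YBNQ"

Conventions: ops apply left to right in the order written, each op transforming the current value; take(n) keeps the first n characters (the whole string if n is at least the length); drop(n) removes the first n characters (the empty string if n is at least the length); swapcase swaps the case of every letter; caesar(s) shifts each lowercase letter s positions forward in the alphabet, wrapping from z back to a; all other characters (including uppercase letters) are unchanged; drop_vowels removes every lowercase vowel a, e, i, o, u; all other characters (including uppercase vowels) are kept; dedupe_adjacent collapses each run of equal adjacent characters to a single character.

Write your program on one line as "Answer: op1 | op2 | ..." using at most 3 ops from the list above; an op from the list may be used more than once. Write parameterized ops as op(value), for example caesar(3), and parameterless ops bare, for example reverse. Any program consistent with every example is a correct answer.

dedupe_adjacent | swapcase | take(4)

Check, running the answer program on each example:
  "hmeoo" -> "hmeo" -> "HMEO" -> "HMEO"
  "mbcdkoh" -> "mbcdkoh" -> "MBCDKOH" -> "MBCD"
  "wuvgvlokosrc" -> "wuvgvlokosrc" -> "WUVGVLOKOSRC" -> "WUVG"
  "ybnqtkn" -> "ybnqtkn" -> "YBNQTKN" -> "YBNQ"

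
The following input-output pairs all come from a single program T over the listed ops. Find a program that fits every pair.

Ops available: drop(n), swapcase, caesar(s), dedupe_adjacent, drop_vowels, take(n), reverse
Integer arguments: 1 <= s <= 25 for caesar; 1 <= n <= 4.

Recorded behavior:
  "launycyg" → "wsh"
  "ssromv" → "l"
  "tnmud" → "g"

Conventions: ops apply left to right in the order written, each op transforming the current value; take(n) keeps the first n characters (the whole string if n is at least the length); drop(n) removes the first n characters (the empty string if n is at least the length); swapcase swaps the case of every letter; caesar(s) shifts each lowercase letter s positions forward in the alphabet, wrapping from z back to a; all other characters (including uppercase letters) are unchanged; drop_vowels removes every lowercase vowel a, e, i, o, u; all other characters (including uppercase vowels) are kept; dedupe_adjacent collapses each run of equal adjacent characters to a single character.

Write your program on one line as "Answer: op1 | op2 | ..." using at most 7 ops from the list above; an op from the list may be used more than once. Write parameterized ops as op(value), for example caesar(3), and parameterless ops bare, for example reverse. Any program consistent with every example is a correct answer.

drop(2) | reverse | drop(2) | caesar(4) | caesar(16) | drop_vowels

Check, running the answer program on each example:
  "launycyg" -> "unycyg" -> "gycynu" -> "cynu" -> "gcry" -> "wsho" -> "wsh"
  "ssromv" -> "romv" -> "vmor" -> "or" -> "sv" -> "il" -> "l"
  "tnmud" -> "mud" -> "dum" -> "m" -> "q" -> "g" -> "g"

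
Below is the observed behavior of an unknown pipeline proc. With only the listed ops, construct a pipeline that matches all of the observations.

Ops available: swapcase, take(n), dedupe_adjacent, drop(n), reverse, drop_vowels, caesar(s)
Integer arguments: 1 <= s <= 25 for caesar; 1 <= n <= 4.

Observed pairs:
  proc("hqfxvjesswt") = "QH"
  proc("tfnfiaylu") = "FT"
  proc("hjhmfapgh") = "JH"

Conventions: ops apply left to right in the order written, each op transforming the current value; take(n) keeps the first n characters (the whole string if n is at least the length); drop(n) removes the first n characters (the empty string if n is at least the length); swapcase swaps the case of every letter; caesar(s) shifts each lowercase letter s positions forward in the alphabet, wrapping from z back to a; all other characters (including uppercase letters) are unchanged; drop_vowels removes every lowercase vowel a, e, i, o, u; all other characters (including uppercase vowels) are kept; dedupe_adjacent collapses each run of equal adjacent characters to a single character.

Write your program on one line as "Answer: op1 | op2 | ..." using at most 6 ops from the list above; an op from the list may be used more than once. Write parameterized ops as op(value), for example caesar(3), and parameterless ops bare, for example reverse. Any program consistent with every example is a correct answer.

dedupe_adjacent | swapcase | take(3) | reverse | drop(1)

Check, running the answer program on each example:
  "hqfxvjesswt" -> "hqfxvjeswt" -> "HQFXVJESWT" -> "HQF" -> "FQH" -> "QH"
  "tfnfiaylu" -> "tfnfiaylu" -> "TFNFIAYLU" -> "TFN" -> "NFT" -> "FT"
  "hjhmfapgh" -> "hjhmfapgh" -> "HJHMFAPGH" -> "HJH" -> "HJH" -> "JH"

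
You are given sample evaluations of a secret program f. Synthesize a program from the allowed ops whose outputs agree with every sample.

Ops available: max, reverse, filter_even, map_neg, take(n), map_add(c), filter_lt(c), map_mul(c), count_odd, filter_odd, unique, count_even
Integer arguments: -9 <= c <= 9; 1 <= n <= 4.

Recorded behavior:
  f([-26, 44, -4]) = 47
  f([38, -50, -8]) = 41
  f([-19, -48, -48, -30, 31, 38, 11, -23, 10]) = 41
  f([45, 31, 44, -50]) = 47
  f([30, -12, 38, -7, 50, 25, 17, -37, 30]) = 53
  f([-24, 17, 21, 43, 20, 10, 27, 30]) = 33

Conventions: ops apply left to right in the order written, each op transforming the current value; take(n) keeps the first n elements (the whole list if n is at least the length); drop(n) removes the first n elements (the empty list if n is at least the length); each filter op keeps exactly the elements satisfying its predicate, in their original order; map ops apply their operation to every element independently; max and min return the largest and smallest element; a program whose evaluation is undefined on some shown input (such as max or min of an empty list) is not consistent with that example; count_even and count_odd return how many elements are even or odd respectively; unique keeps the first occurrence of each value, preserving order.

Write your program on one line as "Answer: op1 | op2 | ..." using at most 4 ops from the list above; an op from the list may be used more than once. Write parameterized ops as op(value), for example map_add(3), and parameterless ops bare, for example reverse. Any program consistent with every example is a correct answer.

map_add(9) | filter_odd | map_add(-6) | max

Check, running the answer program on each example:
  [-26, 44, -4] -> [-17, 53, 5] -> [-17, 53, 5] -> [-23, 47, -1] -> 47
  [38, -50, -8] -> [47, -41, 1] -> [47, -41, 1] -> [41, -47, -5] -> 41
  [-19, -48, -48, -30, 31, 38, 11, -23, 10] -> [-10, -39, -39, -21, 40, 47, 20, -14, 19] -> [-39, -39, -21, 47, 19] -> [-45, -45, -27, 41, 13] -> 41
  [45, 31, 44, -50] -> [54, 40, 53, -41] -> [53, -41] -> [47, -47] -> 47
  [30, -12, 38, -7, 50, 25, 17, -37, 30] -> [39, -3, 47, 2, 59, 34, 26, -28, 39] -> [39, -3, 47, 59, 39] -> [33, -9, 41, 53, 33] -> 53
  [-24, 17, 21, 43, 20, 10, 27, 30] -> [-15, 26, 30, 52, 29, 19, 36, 39] -> [-15, 29, 19, 39] -> [-21, 23, 13, 33] -> 33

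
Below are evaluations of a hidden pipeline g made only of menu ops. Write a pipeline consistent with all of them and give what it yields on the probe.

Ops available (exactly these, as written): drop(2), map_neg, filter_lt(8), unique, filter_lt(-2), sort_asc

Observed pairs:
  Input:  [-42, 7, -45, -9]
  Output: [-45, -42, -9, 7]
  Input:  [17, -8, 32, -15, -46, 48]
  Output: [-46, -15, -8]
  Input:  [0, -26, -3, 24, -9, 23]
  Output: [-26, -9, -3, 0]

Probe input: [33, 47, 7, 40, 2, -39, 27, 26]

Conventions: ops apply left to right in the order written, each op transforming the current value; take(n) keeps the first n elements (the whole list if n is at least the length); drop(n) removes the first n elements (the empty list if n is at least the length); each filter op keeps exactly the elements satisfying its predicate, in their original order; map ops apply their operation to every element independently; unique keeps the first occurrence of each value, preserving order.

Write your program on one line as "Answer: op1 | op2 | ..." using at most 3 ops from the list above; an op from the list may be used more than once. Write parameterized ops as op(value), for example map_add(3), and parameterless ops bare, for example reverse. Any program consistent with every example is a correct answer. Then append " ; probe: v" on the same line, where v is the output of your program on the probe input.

sort_asc | filter_lt(8) ; probe: [-39, 2, 7]

Check, running the answer program on each example:
  [-42, 7, -45, -9] -> [-45, -42, -9, 7] -> [-45, -42, -9, 7]
  [17, -8, 32, -15, -46, 48] -> [-46, -15, -8, 17, 32, 48] -> [-46, -15, -8]
  [0, -26, -3, 24, -9, 23] -> [-26, -9, -3, 0, 23, 24] -> [-26, -9, -3, 0]
  probe: [33, 47, 7, 40, 2, -39, 27, 26] -> [-39, 2, 7, 26, 27, 33, 40, 47] -> [-39, 2, 7]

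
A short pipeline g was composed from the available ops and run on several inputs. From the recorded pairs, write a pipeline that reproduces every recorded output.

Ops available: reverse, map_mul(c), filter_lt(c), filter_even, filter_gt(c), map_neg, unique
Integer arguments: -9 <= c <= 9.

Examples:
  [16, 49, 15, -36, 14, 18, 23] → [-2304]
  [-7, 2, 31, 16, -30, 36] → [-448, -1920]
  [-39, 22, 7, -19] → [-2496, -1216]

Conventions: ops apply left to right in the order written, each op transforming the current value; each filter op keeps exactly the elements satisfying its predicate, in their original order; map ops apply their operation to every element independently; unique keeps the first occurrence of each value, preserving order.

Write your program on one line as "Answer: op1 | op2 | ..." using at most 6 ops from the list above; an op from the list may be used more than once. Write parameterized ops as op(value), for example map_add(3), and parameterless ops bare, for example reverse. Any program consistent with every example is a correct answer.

map_mul(8) | reverse | map_mul(8) | reverse | filter_lt(-3)

Check, running the answer program on each example:
  [16, 49, 15, -36, 14, 18, 23] -> [128, 392, 120, -288, 112, 144, 184] -> [184, 144, 112, -288, 120, 392, 128] -> [1472, 1152, 896, -2304, 960, 3136, 1024] -> [1024, 3136, 960, -2304, 896, 1152, 1472] -> [-2304]
  [-7, 2, 31, 16, -30, 36] -> [-56, 16, 248, 128, -240, 288] -> [288, -240, 128, 248, 16, -56] -> [2304, -1920, 1024, 1984, 128, -448] -> [-448, 128, 1984, 1024, -1920, 2304] -> [-448, -1920]
  [-39, 22, 7, -19] -> [-312, 176, 56, -152] -> [-152, 56, 176, -312] -> [-1216, 448, 1408, -2496] -> [-2496, 1408, 448, -1216] -> [-2496, -1216]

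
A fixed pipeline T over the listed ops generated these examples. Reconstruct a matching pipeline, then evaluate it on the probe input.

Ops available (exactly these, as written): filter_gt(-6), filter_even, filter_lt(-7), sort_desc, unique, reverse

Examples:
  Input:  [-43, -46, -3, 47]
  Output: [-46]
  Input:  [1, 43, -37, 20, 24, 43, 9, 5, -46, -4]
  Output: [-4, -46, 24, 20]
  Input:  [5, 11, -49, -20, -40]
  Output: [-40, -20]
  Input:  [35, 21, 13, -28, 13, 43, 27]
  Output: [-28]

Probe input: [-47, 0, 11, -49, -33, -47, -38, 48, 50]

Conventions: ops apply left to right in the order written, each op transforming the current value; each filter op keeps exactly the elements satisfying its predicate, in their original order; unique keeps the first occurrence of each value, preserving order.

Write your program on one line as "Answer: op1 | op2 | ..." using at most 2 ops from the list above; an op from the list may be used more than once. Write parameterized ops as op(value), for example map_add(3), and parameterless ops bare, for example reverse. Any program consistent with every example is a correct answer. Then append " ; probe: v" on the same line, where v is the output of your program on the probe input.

reverse | filter_even ; probe: [50, 48, -38, 0]

Check, running the answer program on each example:
  [-43, -46, -3, 47] -> [47, -3, -46, -43] -> [-46]
  [1, 43, -37, 20, 24, 43, 9, 5, -46, -4] -> [-4, -46, 5, 9, 43, 24, 20, -37, 43, 1] -> [-4, -46, 24, 20]
  [5, 11, -49, -20, -40] -> [-40, -20, -49, 11, 5] -> [-40, -20]
  [35, 21, 13, -28, 13, 43, 27] -> [27, 43, 13, -28, 13, 21, 35] -> [-28]
  probe: [-47, 0, 11, -49, -33, -47, -38, 48, 50] -> [50, 48, -38, -47, -33, -49, 11, 0, -47] -> [50, 48, -38, 0]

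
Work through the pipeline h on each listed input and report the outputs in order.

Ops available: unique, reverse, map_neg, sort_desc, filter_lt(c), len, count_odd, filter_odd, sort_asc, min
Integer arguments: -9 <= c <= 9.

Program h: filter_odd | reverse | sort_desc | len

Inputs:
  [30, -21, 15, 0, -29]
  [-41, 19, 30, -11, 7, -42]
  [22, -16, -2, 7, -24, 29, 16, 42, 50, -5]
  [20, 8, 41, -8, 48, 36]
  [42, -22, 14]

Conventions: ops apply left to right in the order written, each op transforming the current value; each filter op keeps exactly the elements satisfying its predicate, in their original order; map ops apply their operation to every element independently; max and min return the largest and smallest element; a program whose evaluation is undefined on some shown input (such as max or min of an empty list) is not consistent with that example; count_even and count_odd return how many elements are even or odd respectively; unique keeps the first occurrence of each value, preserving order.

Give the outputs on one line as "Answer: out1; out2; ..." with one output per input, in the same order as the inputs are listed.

Execution, op by op:
  [30, -21, 15, 0, -29] -> [-21, 15, -29] -> [-29, 15, -21] -> [15, -21, -29] -> 3
  [-41, 19, 30, -11, 7, -42] -> [-41, 19, -11, 7] -> [7, -11, 19, -41] -> [19, 7, -11, -41] -> 4
  [22, -16, -2, 7, -24, 29, 16, 42, 50, -5] -> [7, 29, -5] -> [-5, 29, 7] -> [29, 7, -5] -> 3
  [20, 8, 41, -8, 48, 36] -> [41] -> [41] -> [41] -> 1
  [42, -22, 14] -> [] -> [] -> [] -> 0

3; 4; 3; 1; 0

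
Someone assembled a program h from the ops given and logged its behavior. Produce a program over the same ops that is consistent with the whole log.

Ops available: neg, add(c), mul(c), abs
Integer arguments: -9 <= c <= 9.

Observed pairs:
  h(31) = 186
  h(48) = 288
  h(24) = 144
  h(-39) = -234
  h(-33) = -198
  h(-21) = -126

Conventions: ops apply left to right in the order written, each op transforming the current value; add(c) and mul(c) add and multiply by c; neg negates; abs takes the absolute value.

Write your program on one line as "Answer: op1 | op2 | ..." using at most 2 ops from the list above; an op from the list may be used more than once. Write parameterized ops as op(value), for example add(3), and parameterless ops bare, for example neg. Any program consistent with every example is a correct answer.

neg | mul(-6)

Check, running the answer program on each example:
  31 -> -31 -> 186
  48 -> -48 -> 288
  24 -> -24 -> 144
  -39 -> 39 -> -234
  -33 -> 33 -> -198
  -21 -> 21 -> -126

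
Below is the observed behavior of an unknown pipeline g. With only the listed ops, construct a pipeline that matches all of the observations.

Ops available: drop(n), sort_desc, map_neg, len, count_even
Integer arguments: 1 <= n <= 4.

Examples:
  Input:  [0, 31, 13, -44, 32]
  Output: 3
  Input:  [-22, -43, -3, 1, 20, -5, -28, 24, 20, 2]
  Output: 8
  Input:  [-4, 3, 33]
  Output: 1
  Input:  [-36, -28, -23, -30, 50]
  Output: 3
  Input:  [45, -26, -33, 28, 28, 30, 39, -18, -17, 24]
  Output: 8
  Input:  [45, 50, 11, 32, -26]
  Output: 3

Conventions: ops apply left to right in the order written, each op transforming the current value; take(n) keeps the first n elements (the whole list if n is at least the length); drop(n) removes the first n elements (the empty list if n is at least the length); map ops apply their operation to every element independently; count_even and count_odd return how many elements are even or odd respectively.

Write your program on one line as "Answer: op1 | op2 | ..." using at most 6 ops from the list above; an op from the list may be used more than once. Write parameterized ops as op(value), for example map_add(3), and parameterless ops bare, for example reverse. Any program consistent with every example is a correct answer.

drop(1) | sort_desc | drop(1) | map_neg | len

Check, running the answer program on each example:
  [0, 31, 13, -44, 32] -> [31, 13, -44, 32] -> [32, 31, 13, -44] -> [31, 13, -44] -> [-31, -13, 44] -> 3
  [-22, -43, -3, 1, 20, -5, -28, 24, 20, 2] -> [-43, -3, 1, 20, -5, -28, 24, 20, 2] -> [24, 20, 20, 2, 1, -3, -5, -28, -43] -> [20, 20, 2, 1, -3, -5, -28, -43] -> [-20, -20, -2, -1, 3, 5, 28, 43] -> 8
  [-4, 3, 33] -> [3, 33] -> [33, 3] -> [3] -> [-3] -> 1
  [-36, -28, -23, -30, 50] -> [-28, -23, -30, 50] -> [50, -23, -28, -30] -> [-23, -28, -30] -> [23, 28, 30] -> 3
  [45, -26, -33, 28, 28, 30, 39, -18, -17, 24] -> [-26, -33, 28, 28, 30, 39, -18, -17, 24] -> [39, 30, 28, 28, 24, -17, -18, -26, -33] -> [30, 28, 28, 24, -17, -18, -26, -33] -> [-30, -28, -28, -24, 17, 18, 26, 33] -> 8
  [45, 50, 11, 32, -26] -> [50, 11, 32, -26] -> [50, 32, 11, -26] -> [32, 11, -26] -> [-32, -11, 26] -> 3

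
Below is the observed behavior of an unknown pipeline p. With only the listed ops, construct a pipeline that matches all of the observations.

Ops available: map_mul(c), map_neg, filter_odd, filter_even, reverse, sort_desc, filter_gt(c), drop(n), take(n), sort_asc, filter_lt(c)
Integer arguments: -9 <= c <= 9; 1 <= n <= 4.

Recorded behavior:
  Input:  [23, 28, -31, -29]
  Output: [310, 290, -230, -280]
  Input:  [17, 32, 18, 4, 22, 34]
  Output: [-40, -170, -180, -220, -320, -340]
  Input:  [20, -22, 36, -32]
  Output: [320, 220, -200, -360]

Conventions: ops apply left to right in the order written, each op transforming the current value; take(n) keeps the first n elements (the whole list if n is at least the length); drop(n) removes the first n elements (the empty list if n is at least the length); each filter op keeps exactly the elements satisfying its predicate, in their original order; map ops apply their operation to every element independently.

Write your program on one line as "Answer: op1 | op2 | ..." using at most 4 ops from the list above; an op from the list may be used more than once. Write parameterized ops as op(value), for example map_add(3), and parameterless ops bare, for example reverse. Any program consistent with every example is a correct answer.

sort_asc | map_neg | map_mul(-2) | map_mul(-5)

Check, running the answer program on each example:
  [23, 28, -31, -29] -> [-31, -29, 23, 28] -> [31, 29, -23, -28] -> [-62, -58, 46, 56] -> [310, 290, -230, -280]
  [17, 32, 18, 4, 22, 34] -> [4, 17, 18, 22, 32, 34] -> [-4, -17, -18, -22, -32, -34] -> [8, 34, 36, 44, 64, 68] -> [-40, -170, -180, -220, -320, -340]
  [20, -22, 36, -32] -> [-32, -22, 20, 36] -> [32, 22, -20, -36] -> [-64, -44, 40, 72] -> [320, 220, -200, -360]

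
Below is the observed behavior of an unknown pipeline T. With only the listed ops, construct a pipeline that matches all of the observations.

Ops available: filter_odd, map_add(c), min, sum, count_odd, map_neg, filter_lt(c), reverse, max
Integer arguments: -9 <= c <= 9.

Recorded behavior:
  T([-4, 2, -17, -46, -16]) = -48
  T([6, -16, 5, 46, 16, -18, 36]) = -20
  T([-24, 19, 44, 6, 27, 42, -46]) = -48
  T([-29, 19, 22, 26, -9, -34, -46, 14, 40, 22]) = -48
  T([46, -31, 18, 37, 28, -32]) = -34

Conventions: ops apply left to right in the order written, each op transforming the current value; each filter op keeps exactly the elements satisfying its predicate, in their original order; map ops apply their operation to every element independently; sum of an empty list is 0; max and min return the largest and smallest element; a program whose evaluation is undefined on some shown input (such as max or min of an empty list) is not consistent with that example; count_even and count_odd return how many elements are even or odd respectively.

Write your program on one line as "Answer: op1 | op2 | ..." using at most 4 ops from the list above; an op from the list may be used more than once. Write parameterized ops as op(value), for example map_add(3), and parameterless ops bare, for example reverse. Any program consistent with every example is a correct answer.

reverse | filter_lt(5) | map_add(-2) | min

Check, running the answer program on each example:
  [-4, 2, -17, -46, -16] -> [-16, -46, -17, 2, -4] -> [-16, -46, -17, 2, -4] -> [-18, -48, -19, 0, -6] -> -48
  [6, -16, 5, 46, 16, -18, 36] -> [36, -18, 16, 46, 5, -16, 6] -> [-18, -16] -> [-20, -18] -> -20
  [-24, 19, 44, 6, 27, 42, -46] -> [-46, 42, 27, 6, 44, 19, -24] -> [-46, -24] -> [-48, -26] -> -48
  [-29, 19, 22, 26, -9, -34, -46, 14, 40, 22] -> [22, 40, 14, -46, -34, -9, 26, 22, 19, -29] -> [-46, -34, -9, -29] -> [-48, -36, -11, -31] -> -48
  [46, -31, 18, 37, 28, -32] -> [-32, 28, 37, 18, -31, 46] -> [-32, -31] -> [-34, -33] -> -34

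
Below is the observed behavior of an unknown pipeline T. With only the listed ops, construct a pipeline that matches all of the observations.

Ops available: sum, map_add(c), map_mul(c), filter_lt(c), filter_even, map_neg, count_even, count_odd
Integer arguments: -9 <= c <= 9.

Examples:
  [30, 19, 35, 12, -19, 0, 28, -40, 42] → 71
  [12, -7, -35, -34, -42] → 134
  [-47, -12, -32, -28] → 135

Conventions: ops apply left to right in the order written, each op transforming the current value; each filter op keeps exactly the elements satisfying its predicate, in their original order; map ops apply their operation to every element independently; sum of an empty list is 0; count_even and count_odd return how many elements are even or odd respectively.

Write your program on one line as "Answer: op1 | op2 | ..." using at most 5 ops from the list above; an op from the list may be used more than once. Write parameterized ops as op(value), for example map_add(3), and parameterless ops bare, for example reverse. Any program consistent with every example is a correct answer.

map_add(-4) | filter_lt(5) | map_neg | sum

Check, running the answer program on each example:
  [30, 19, 35, 12, -19, 0, 28, -40, 42] -> [26, 15, 31, 8, -23, -4, 24, -44, 38] -> [-23, -4, -44] -> [23, 4, 44] -> 71
  [12, -7, -35, -34, -42] -> [8, -11, -39, -38, -46] -> [-11, -39, -38, -46] -> [11, 39, 38, 46] -> 134
  [-47, -12, -32, -28] -> [-51, -16, -36, -32] -> [-51, -16, -36, -32] -> [51, 16, 36, 32] -> 135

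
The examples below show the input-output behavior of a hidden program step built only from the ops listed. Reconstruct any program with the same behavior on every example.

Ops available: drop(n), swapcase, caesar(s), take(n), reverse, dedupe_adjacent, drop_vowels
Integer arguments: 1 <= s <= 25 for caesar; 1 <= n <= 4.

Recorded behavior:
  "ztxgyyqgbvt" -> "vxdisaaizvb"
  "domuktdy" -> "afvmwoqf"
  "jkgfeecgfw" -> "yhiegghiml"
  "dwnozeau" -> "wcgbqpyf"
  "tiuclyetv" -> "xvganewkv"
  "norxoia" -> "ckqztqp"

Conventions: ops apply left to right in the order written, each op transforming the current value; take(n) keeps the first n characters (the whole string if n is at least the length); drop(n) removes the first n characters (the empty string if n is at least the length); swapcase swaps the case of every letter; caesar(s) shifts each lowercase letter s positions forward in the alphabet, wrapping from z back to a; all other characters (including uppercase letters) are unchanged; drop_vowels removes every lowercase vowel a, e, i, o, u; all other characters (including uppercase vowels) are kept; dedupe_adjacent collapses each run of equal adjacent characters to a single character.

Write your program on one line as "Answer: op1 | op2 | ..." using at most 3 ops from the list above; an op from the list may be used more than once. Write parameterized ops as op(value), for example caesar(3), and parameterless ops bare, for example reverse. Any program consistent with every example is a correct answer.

reverse | caesar(10) | caesar(18)

Check, running the answer program on each example:
  "ztxgyyqgbvt" -> "tvbgqyygxtz" -> "dflqaiiqhdj" -> "vxdisaaizvb"
  "domuktdy" -> "ydtkumod" -> "induewyn" -> "afvmwoqf"
  "jkgfeecgfw" -> "wfgceefgkj" -> "gpqmoopqut" -> "yhiegghiml"
  "dwnozeau" -> "uaezonwd" -> "ekojyxgn" -> "wcgbqpyf"
  "tiuclyetv" -> "vteylcuit" -> "fdoivmesd" -> "xvganewkv"
  "norxoia" -> "aioxron" -> "ksyhbyx" -> "ckqztqp"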